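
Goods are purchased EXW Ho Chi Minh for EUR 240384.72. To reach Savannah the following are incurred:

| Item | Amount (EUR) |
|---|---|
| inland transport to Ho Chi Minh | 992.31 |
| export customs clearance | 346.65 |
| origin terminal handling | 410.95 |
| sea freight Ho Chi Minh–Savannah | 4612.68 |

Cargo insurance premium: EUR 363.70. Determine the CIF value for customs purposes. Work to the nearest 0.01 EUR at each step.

CIF value: EUR 247111.01

CIF = EXW price + pre-shipment costs + freight + insurance
CIF = 240384.72 + 992.31 + 346.65 + 410.95 + 4612.68 + 363.70 = 247111.01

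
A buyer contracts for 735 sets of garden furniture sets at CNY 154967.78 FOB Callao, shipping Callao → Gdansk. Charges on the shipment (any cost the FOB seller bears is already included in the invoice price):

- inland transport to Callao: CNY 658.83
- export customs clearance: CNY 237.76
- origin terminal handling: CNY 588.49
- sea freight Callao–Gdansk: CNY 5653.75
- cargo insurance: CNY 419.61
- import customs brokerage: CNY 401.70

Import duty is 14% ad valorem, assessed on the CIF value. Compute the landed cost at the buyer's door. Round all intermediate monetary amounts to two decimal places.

Total landed cost: CNY 183988.60

FOB: the seller bears costs until goods are on board at the origin port; the buyer bears freight, insurance and all costs thereafter.
Already in the invoice (seller's account under FOB): inland to port, export clearance, origin terminal — exclude.
CIF value = FOB price + freight + insurance = 154967.78 + 5653.75 + 419.61 = 161041.14
Import duty = 161041.14 × 14% = 22545.76
Buyer bears: freight 5653.75 + insurance 419.61 + brokerage 401.70 + duty 22545.76 = 29020.82
Landed cost = invoice 154967.78 + 29020.82 = 183988.60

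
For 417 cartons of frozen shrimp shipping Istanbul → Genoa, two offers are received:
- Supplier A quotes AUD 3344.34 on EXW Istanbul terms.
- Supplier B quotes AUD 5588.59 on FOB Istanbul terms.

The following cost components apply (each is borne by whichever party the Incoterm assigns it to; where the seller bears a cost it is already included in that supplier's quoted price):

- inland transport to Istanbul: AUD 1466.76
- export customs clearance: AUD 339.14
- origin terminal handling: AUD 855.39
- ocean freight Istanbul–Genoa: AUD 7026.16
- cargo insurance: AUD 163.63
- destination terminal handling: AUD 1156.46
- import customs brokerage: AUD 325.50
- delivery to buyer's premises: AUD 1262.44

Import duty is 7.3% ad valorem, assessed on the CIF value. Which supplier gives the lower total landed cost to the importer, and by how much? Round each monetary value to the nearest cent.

Supplier A (EXW):
CIF value = EXW price + inland to port + export clearance + origin terminal + freight + insurance = 3344.34 + 1466.76 + 339.14 + 855.39 + 7026.16 + 163.63 = 13195.42
Import duty = 13195.42 × 7.3% = 963.27
Buyer bears (A): 1466.76 + 339.14 + 855.39 + 7026.16 + 163.63 + 1156.46 + 325.50 + 1262.44 = 12595.48
Landed cost (A) = invoice 3344.34 + 12595.48 + duty 963.27 = 16903.09
Supplier B (FOB):
CIF value = FOB price + freight + insurance = 5588.59 + 7026.16 + 163.63 = 12778.38
Import duty = 12778.38 × 7.3% = 932.82
Buyer bears (B): 7026.16 + 163.63 + 1156.46 + 325.50 + 1262.44 = 9934.19
Landed cost (B) = invoice 5588.59 + 9934.19 + duty 932.82 = 16455.60
Difference = |16903.09 − 16455.60| = 447.49

Supplier B is cheaper by AUD 447.49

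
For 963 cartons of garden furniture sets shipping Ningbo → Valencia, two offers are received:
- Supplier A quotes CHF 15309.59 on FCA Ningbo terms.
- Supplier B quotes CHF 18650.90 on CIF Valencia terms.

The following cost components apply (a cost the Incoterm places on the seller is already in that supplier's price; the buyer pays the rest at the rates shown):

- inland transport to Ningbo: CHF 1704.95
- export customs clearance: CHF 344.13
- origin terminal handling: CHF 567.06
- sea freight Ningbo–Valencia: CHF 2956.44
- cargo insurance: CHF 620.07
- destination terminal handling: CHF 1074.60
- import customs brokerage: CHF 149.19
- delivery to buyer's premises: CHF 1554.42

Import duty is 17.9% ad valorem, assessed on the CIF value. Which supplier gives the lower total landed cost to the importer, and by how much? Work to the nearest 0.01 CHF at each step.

Supplier B is cheaper by CHF 945.87

Supplier A (FCA):
CIF value = FCA price + origin terminal + freight + insurance = 15309.59 + 567.06 + 2956.44 + 620.07 = 19453.16
Import duty = 19453.16 × 17.9% = 3482.12
Buyer bears (A): 567.06 + 2956.44 + 620.07 + 1074.60 + 149.19 + 1554.42 = 6921.78
Landed cost (A) = invoice 15309.59 + 6921.78 + duty 3482.12 = 25713.49
Supplier B (CIF):
The CIF price already equals the CIF value: 18650.90
Import duty = 18650.90 × 17.9% = 3338.51
Buyer bears (B): 1074.60 + 149.19 + 1554.42 = 2778.21
Landed cost (B) = invoice 18650.90 + 2778.21 + duty 3338.51 = 24767.62
Difference = |25713.49 − 24767.62| = 945.87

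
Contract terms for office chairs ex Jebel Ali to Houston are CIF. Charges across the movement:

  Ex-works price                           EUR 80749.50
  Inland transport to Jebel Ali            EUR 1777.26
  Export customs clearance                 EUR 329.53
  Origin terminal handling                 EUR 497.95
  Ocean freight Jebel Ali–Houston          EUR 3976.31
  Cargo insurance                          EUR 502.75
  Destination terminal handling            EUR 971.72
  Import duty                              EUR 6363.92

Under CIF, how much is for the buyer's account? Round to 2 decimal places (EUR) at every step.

CIF: the seller pays costs through ocean freight and marine insurance to the destination port.
Seller's account: goods 80749.50 + inland to port 1777.26 + export clearance 329.53 + origin terminal 497.95 + freight 3976.31 + insurance 502.75 = 87833.30
Buyer's account: destination terminal 971.72 + duty 6363.92 = 7335.64

Buyer's account: EUR 7335.64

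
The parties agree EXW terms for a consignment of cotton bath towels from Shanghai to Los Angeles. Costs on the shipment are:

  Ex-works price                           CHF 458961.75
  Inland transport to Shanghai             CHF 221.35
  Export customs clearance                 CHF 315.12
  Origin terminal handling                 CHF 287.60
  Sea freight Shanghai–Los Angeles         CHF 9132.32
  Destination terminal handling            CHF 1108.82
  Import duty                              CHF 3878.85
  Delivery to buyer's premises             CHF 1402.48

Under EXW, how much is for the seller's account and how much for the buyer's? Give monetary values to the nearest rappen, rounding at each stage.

Seller: CHF 458961.75; buyer: CHF 16346.54

EXW: the seller makes goods available at their premises; the buyer bears all onward costs.
Seller's account: goods 458961.75 = 458961.75
Buyer's account: inland to port 221.35 + export clearance 315.12 + origin terminal 287.60 + freight 9132.32 + destination terminal 1108.82 + duty 3878.85 + delivery 1402.48 = 16346.54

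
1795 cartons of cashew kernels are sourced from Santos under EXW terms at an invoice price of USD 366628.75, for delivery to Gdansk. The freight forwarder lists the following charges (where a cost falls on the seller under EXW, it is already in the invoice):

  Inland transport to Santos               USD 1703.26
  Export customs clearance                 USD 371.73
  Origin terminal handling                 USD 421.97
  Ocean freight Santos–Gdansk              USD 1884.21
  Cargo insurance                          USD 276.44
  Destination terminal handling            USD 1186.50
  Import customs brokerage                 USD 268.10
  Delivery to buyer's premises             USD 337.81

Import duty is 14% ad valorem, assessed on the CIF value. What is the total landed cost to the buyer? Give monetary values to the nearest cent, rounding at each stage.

Total landed cost: USD 425058.86

EXW: the seller makes goods available at their premises; the buyer bears all onward costs.
CIF value = EXW price + inland to port + export clearance + origin terminal + freight + insurance = 366628.75 + 1703.26 + 371.73 + 421.97 + 1884.21 + 276.44 = 371286.36
Import duty = 371286.36 × 14% = 51980.09
Buyer bears: inland to port 1703.26 + export clearance 371.73 + origin terminal 421.97 + freight 1884.21 + insurance 276.44 + destination terminal 1186.50 + brokerage 268.10 + delivery 337.81 + duty 51980.09 = 58430.11
Landed cost = invoice 366628.75 + 58430.11 = 425058.86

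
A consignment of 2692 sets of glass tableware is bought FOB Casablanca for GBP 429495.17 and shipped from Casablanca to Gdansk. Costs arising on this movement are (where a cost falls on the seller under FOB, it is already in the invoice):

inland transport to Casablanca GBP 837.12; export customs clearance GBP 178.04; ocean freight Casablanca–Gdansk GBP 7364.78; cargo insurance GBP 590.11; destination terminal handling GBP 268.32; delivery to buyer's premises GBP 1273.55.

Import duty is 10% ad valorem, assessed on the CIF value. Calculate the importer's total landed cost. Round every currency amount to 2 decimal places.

Total landed cost: GBP 482736.94

FOB: the seller bears costs until goods are on board at the origin port; the buyer bears freight, insurance and all costs thereafter.
Already in the invoice (seller's account under FOB): inland to port, export clearance — exclude.
CIF value = FOB price + freight + insurance = 429495.17 + 7364.78 + 590.11 = 437450.06
Import duty = 437450.06 × 10% = 43745.01
Buyer bears: freight 7364.78 + insurance 590.11 + destination terminal 268.32 + delivery 1273.55 + duty 43745.01 = 53241.77
Landed cost = invoice 429495.17 + 53241.77 = 482736.94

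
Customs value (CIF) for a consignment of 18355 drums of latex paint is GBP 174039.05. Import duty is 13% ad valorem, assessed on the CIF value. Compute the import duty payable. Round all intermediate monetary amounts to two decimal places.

Import duty: GBP 22625.08

Import duty = 174039.05 × 13% = 22625.08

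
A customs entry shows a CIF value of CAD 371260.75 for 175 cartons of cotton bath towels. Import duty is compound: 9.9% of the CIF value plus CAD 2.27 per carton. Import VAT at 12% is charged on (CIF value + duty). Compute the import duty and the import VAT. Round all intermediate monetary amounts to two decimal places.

Import duty: CAD 37152.06; import VAT: CAD 49009.54

Ad valorem component: 371260.75 × 9.9% = 36754.81
Specific component: 175 × 2.27 = 397.25
Import duty = 36754.81 + 397.25 = 37152.06
VAT base = CIF + duty = 371260.75 + 37152.06 = 408412.81
Import VAT = 408412.81 × 12% = 49009.54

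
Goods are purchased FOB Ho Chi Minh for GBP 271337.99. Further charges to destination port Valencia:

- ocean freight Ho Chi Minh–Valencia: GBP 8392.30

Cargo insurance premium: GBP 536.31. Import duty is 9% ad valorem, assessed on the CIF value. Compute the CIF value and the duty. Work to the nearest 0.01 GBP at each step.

CIF value: GBP 280266.60; import duty: GBP 25223.99

CIF = FOB price + freight + insurance
CIF = 271337.99 + 8392.30 + 536.31 = 280266.60
Import duty = 280266.60 × 9% = 25223.99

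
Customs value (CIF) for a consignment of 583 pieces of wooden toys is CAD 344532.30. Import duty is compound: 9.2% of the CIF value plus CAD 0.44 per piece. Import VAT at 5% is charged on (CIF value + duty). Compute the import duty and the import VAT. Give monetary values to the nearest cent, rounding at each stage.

Ad valorem component: 344532.30 × 9.2% = 31696.97
Specific component: 583 × 0.44 = 256.52
Import duty = 31696.97 + 256.52 = 31953.49
VAT base = CIF + duty = 344532.30 + 31953.49 = 376485.79
Import VAT = 376485.79 × 5% = 18824.29

Import duty: CAD 31953.49; import VAT: CAD 18824.29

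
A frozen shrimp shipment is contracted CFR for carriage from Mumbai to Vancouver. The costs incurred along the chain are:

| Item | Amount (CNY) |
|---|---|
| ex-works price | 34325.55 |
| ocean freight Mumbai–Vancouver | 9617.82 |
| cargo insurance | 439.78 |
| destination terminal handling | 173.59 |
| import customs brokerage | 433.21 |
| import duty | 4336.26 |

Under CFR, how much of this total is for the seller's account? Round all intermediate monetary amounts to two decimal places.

CFR: the seller pays costs through ocean freight to the destination port, but not insurance.
Seller's account: goods 34325.55 + freight 9617.82 = 43943.37
Buyer's account: insurance 439.78 + destination terminal 173.59 + brokerage 433.21 + duty 4336.26 = 5382.84

Seller's account: CNY 43943.37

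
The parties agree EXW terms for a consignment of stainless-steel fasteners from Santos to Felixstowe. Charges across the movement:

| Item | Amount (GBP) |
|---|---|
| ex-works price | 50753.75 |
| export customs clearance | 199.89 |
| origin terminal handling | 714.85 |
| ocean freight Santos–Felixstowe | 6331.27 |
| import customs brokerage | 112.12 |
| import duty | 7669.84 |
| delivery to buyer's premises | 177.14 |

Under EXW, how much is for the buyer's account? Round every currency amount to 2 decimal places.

Buyer's account: GBP 15205.11

EXW: the seller makes goods available at their premises; the buyer bears all onward costs.
Seller's account: goods 50753.75 = 50753.75
Buyer's account: export clearance 199.89 + origin terminal 714.85 + freight 6331.27 + brokerage 112.12 + duty 7669.84 + delivery 177.14 = 15205.11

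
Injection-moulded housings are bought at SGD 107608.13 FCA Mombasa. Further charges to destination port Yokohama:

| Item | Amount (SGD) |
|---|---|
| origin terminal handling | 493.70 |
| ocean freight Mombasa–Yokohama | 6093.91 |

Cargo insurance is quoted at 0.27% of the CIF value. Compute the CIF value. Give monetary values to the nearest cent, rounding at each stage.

Let C be the CIF value. C = FCA price + pre-shipment costs + freight + 0.27% × C
C − 0.27% × C = 107608.13 + 493.70 + 6093.91
0.9973 × C = 114195.74
C = 114195.74 / 0.9973 = 114504.90
Insurance premium = 0.27% × 114504.90 = 309.16

CIF value: SGD 114504.90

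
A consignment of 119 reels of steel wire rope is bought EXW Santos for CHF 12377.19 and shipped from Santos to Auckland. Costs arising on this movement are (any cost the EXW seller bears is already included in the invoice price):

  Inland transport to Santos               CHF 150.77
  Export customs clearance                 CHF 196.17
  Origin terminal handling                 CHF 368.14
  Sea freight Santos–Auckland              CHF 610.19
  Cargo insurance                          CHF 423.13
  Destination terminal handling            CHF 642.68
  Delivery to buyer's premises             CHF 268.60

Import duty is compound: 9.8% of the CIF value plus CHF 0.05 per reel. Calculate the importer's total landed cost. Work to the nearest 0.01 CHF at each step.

Total landed cost: CHF 16427.13

EXW: the seller makes goods available at their premises; the buyer bears all onward costs.
CIF value = EXW price + inland to port + export clearance + origin terminal + freight + insurance = 12377.19 + 150.77 + 196.17 + 368.14 + 610.19 + 423.13 = 14125.59
Ad valorem component: 14125.59 × 9.8% = 1384.31
Specific component: 119 × 0.05 = 5.95
Import duty = 1384.31 + 5.95 = 1390.26
Buyer bears: inland to port 150.77 + export clearance 196.17 + origin terminal 368.14 + freight 610.19 + insurance 423.13 + destination terminal 642.68 + delivery 268.60 + duty 1390.26 = 4049.94
Landed cost = invoice 12377.19 + 4049.94 = 16427.13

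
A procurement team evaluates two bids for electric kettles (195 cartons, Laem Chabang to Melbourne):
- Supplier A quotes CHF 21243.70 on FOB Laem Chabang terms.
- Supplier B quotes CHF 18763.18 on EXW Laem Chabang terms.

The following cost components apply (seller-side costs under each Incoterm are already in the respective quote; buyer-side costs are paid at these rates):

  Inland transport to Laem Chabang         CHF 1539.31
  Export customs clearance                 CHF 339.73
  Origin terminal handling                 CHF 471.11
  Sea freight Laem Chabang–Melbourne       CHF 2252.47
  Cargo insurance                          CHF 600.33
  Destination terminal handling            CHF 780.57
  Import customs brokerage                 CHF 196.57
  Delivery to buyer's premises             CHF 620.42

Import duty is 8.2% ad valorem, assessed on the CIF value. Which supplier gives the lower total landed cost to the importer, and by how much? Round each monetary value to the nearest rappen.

Supplier B is cheaper by CHF 141.06

Supplier A (FOB):
CIF value = FOB price + freight + insurance = 21243.70 + 2252.47 + 600.33 = 24096.50
Import duty = 24096.50 × 8.2% = 1975.91
Buyer bears (A): 2252.47 + 600.33 + 780.57 + 196.57 + 620.42 = 4450.36
Landed cost (A) = invoice 21243.70 + 4450.36 + duty 1975.91 = 27669.97
Supplier B (EXW):
CIF value = EXW price + inland to port + export clearance + origin terminal + freight + insurance = 18763.18 + 1539.31 + 339.73 + 471.11 + 2252.47 + 600.33 = 23966.13
Import duty = 23966.13 × 8.2% = 1965.22
Buyer bears (B): 1539.31 + 339.73 + 471.11 + 2252.47 + 600.33 + 780.57 + 196.57 + 620.42 = 6800.51
Landed cost (B) = invoice 18763.18 + 6800.51 + duty 1965.22 = 27528.91
Difference = |27669.97 − 27528.91| = 141.06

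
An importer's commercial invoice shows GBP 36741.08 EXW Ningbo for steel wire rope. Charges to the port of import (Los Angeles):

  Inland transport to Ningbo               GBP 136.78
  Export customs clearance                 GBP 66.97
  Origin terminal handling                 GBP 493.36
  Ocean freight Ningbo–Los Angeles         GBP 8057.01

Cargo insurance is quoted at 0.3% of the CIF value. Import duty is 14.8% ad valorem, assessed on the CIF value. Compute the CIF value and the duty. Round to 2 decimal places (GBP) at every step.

CIF value: GBP 45632.10; import duty: GBP 6753.55

Let C be the CIF value. C = EXW price + pre-shipment costs + freight + 0.3% × C
C − 0.3% × C = 36741.08 + 136.78 + 66.97 + 493.36 + 8057.01
0.997 × C = 45495.20
C = 45495.20 / 0.997 = 45632.10
Insurance premium = 0.3% × 45632.10 = 136.90
Import duty = 45632.10 × 14.8% = 6753.55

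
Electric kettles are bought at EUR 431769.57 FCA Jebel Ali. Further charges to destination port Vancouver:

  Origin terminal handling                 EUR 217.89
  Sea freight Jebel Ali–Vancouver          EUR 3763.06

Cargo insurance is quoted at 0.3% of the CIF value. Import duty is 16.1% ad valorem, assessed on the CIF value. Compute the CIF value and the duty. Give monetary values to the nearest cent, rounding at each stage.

Let C be the CIF value. C = FCA price + pre-shipment costs + freight + 0.3% × C
C − 0.3% × C = 431769.57 + 217.89 + 3763.06
0.997 × C = 435750.52
C = 435750.52 / 0.997 = 437061.71
Insurance premium = 0.3% × 437061.71 = 1311.19
Import duty = 437061.71 × 16.1% = 70366.94

CIF value: EUR 437061.71; import duty: EUR 70366.94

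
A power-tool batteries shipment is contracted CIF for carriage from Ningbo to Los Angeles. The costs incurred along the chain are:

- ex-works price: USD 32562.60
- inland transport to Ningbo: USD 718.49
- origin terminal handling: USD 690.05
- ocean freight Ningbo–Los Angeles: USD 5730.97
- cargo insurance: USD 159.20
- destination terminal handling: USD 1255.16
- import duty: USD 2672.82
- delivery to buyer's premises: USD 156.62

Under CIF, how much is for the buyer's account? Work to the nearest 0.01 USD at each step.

Buyer's account: USD 4084.60

CIF: the seller pays costs through ocean freight and marine insurance to the destination port.
Seller's account: goods 32562.60 + inland to port 718.49 + origin terminal 690.05 + freight 5730.97 + insurance 159.20 = 39861.31
Buyer's account: destination terminal 1255.16 + duty 2672.82 + delivery 156.62 = 4084.60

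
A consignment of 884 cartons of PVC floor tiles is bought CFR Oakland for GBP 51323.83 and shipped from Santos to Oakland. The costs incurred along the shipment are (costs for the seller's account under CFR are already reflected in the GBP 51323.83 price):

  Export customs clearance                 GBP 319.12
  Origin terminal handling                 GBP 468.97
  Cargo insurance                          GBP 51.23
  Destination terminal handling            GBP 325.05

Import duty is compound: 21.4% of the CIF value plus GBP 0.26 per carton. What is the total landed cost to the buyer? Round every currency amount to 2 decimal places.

CFR: the seller pays costs through ocean freight to the destination port, but not insurance.
Already in the invoice (seller's account under CFR): export clearance, origin terminal — exclude.
CIF value = CFR price + insurance = 51323.83 + 51.23 = 51375.06
Ad valorem component: 51375.06 × 21.4% = 10994.26
Specific component: 884 × 0.26 = 229.84
Import duty = 10994.26 + 229.84 = 11224.10
Buyer bears: insurance 51.23 + destination terminal 325.05 + duty 11224.10 = 11600.38
Landed cost = invoice 51323.83 + 11600.38 = 62924.21

Total landed cost: GBP 62924.21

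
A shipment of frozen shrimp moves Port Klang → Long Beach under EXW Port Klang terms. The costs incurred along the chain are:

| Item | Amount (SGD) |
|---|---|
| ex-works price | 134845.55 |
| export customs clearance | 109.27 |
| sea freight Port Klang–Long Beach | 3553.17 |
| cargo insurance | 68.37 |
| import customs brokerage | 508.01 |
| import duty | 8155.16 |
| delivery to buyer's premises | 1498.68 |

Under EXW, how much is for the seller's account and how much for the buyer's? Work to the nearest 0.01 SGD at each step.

Seller: SGD 134845.55; buyer: SGD 13892.66

EXW: the seller makes goods available at their premises; the buyer bears all onward costs.
Seller's account: goods 134845.55 = 134845.55
Buyer's account: export clearance 109.27 + freight 3553.17 + insurance 68.37 + brokerage 508.01 + duty 8155.16 + delivery 1498.68 = 13892.66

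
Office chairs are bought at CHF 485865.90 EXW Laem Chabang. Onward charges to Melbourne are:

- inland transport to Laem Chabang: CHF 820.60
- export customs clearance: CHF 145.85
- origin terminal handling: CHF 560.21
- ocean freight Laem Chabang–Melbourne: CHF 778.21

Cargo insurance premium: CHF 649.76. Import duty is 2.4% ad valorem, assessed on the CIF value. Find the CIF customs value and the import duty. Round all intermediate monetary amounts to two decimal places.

CIF value: CHF 488820.53; import duty: CHF 11731.69

CIF = EXW price + pre-shipment costs + freight + insurance
CIF = 485865.90 + 820.60 + 145.85 + 560.21 + 778.21 + 649.76 = 488820.53
Import duty = 488820.53 × 2.4% = 11731.69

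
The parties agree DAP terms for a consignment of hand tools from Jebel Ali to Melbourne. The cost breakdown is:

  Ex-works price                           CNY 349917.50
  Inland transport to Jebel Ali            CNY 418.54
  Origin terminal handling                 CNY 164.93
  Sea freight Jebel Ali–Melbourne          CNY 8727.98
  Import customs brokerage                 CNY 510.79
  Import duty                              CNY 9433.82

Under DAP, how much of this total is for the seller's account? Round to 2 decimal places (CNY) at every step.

Seller's account: CNY 359228.95

DAP: the seller bears all costs to the named destination except import duty and clearance.
Seller's account: goods 349917.50 + inland to port 418.54 + origin terminal 164.93 + freight 8727.98 = 359228.95
Buyer's account: brokerage 510.79 + duty 9433.82 = 9944.61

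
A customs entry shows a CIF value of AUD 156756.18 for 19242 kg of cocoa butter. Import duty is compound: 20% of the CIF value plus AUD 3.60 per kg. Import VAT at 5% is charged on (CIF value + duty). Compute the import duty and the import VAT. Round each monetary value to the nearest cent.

Import duty: AUD 100622.44; import VAT: AUD 12868.93

Ad valorem component: 156756.18 × 20% = 31351.24
Specific component: 19242 × 3.60 = 69271.20
Import duty = 31351.24 + 69271.20 = 100622.44
VAT base = CIF + duty = 156756.18 + 100622.44 = 257378.62
Import VAT = 257378.62 × 5% = 12868.93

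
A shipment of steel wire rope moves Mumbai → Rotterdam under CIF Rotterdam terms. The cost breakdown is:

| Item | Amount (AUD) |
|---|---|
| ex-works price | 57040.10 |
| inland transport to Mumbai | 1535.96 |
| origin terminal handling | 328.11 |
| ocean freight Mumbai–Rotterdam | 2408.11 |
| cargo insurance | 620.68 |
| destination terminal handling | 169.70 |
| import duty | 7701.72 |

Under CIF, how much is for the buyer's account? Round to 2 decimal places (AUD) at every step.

CIF: the seller pays costs through ocean freight and marine insurance to the destination port.
Seller's account: goods 57040.10 + inland to port 1535.96 + origin terminal 328.11 + freight 2408.11 + insurance 620.68 = 61932.96
Buyer's account: destination terminal 169.70 + duty 7701.72 = 7871.42

Buyer's account: AUD 7871.42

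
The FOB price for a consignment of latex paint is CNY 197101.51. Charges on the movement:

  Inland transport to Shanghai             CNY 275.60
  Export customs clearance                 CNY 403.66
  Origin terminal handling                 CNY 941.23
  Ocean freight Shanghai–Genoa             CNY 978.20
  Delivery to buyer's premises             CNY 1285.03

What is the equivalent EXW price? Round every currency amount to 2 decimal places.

EXW price: CNY 195481.02

Not relevant to the conversion: freight, delivery — on the buyer under both terms; not part of either seller's price.
From FOB to EXW, the seller no longer bears: inland to port, export clearance, origin terminal.
EXW price = 197101.51 − 275.60 − 403.66 − 941.23 = 195481.02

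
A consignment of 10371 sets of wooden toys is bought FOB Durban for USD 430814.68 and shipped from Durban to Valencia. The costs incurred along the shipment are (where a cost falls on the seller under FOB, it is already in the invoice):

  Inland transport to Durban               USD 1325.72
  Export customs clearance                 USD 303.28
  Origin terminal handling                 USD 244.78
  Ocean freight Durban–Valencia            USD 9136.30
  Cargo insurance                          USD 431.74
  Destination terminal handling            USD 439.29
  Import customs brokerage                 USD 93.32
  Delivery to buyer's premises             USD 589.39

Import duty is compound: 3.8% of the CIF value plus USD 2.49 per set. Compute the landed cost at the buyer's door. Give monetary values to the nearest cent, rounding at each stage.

Total landed cost: USD 484063.05

FOB: the seller bears costs until goods are on board at the origin port; the buyer bears freight, insurance and all costs thereafter.
Already in the invoice (seller's account under FOB): inland to port, export clearance, origin terminal — exclude.
CIF value = FOB price + freight + insurance = 430814.68 + 9136.30 + 431.74 = 440382.72
Ad valorem component: 440382.72 × 3.8% = 16734.54
Specific component: 10371 × 2.49 = 25823.79
Import duty = 16734.54 + 25823.79 = 42558.33
Buyer bears: freight 9136.30 + insurance 431.74 + destination terminal 439.29 + brokerage 93.32 + delivery 589.39 + duty 42558.33 = 53248.37
Landed cost = invoice 430814.68 + 53248.37 = 484063.05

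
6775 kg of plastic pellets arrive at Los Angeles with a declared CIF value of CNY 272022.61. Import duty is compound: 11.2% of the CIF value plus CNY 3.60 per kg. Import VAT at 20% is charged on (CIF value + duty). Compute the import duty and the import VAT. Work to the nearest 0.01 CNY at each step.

Ad valorem component: 272022.61 × 11.2% = 30466.53
Specific component: 6775 × 3.60 = 24390.00
Import duty = 30466.53 + 24390.00 = 54856.53
VAT base = CIF + duty = 272022.61 + 54856.53 = 326879.14
Import VAT = 326879.14 × 20% = 65375.83

Import duty: CNY 54856.53; import VAT: CNY 65375.83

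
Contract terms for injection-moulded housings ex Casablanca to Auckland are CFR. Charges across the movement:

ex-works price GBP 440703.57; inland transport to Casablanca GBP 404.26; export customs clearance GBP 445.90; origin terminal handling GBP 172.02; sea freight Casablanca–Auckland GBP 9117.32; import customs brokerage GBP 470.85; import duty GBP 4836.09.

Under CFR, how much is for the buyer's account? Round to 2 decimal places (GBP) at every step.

Buyer's account: GBP 5306.94

CFR: the seller pays costs through ocean freight to the destination port, but not insurance.
Seller's account: goods 440703.57 + inland to port 404.26 + export clearance 445.90 + origin terminal 172.02 + freight 9117.32 = 450843.07
Buyer's account: brokerage 470.85 + duty 4836.09 = 5306.94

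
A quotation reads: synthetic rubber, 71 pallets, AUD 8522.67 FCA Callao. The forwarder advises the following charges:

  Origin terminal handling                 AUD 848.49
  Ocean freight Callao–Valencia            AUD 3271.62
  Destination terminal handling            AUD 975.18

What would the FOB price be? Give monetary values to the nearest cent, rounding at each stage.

Not relevant to the conversion: destination terminal, freight — on the buyer under both terms; not part of either seller's price.
From FCA to FOB, the seller additionally bears: origin terminal.
FOB price = 8522.67 + 848.49 = 9371.16

FOB price: AUD 9371.16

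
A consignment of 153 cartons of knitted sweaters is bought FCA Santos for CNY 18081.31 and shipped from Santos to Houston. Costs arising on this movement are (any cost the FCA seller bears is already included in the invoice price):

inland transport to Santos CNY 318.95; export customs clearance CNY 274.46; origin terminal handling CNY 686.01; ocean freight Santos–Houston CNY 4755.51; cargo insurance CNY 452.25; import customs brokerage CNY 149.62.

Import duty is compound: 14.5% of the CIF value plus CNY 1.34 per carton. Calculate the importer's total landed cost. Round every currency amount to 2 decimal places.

FCA: the seller delivers export-cleared goods to the carrier; the buyer bears costs from that point.
Already in the invoice (seller's account under FCA): inland to port, export clearance — exclude.
CIF value = FCA price + origin terminal + freight + insurance = 18081.31 + 686.01 + 4755.51 + 452.25 = 23975.08
Ad valorem component: 23975.08 × 14.5% = 3476.39
Specific component: 153 × 1.34 = 205.02
Import duty = 3476.39 + 205.02 = 3681.41
Buyer bears: origin terminal 686.01 + freight 4755.51 + insurance 452.25 + brokerage 149.62 + duty 3681.41 = 9724.80
Landed cost = invoice 18081.31 + 9724.80 = 27806.11

Total landed cost: CNY 27806.11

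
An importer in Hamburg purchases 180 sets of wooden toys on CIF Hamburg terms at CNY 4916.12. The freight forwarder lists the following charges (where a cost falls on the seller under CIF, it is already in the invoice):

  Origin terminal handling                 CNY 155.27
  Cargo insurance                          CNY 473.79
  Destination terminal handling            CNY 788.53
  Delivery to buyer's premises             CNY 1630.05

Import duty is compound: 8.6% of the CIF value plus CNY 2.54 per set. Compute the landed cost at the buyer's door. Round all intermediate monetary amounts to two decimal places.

Total landed cost: CNY 8214.69

CIF: the seller pays costs through ocean freight and marine insurance to the destination port.
Already in the invoice (seller's account under CIF): origin terminal, insurance — exclude.
The CIF price already equals the CIF value: 4916.12
Ad valorem component: 4916.12 × 8.6% = 422.79
Specific component: 180 × 2.54 = 457.20
Import duty = 422.79 + 457.20 = 879.99
Buyer bears: destination terminal 788.53 + delivery 1630.05 + duty 879.99 = 3298.57
Landed cost = invoice 4916.12 + 3298.57 = 8214.69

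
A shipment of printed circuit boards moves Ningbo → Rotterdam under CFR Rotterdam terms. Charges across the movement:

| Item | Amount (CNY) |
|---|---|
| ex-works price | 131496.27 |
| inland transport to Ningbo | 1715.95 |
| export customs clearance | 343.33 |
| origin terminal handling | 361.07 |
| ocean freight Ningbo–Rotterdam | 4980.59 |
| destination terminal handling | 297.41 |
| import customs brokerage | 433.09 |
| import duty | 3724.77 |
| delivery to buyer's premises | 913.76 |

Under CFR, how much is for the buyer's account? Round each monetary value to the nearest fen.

CFR: the seller pays costs through ocean freight to the destination port, but not insurance.
Seller's account: goods 131496.27 + inland to port 1715.95 + export clearance 343.33 + origin terminal 361.07 + freight 4980.59 = 138897.21
Buyer's account: destination terminal 297.41 + brokerage 433.09 + duty 3724.77 + delivery 913.76 = 5369.03

Buyer's account: CNY 5369.03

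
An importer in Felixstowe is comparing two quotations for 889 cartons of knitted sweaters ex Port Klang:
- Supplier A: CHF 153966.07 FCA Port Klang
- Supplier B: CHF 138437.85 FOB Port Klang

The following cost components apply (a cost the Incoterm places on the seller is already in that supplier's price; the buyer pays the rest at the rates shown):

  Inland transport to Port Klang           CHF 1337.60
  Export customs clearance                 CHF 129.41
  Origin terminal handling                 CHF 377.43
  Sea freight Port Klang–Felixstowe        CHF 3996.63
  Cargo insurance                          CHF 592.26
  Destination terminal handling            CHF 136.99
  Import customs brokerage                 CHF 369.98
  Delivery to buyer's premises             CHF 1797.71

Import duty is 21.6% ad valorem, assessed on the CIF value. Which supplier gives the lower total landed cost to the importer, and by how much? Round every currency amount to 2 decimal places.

Supplier B is cheaper by CHF 19341.27

Supplier A (FCA):
CIF value = FCA price + origin terminal + freight + insurance = 153966.07 + 377.43 + 3996.63 + 592.26 = 158932.39
Import duty = 158932.39 × 21.6% = 34329.40
Buyer bears (A): 377.43 + 3996.63 + 592.26 + 136.99 + 369.98 + 1797.71 = 7271.00
Landed cost (A) = invoice 153966.07 + 7271.00 + duty 34329.40 = 195566.47
Supplier B (FOB):
CIF value = FOB price + freight + insurance = 138437.85 + 3996.63 + 592.26 = 143026.74
Import duty = 143026.74 × 21.6% = 30893.78
Buyer bears (B): 3996.63 + 592.26 + 136.99 + 369.98 + 1797.71 = 6893.57
Landed cost (B) = invoice 138437.85 + 6893.57 + duty 30893.78 = 176225.20
Difference = |195566.47 − 176225.20| = 19341.27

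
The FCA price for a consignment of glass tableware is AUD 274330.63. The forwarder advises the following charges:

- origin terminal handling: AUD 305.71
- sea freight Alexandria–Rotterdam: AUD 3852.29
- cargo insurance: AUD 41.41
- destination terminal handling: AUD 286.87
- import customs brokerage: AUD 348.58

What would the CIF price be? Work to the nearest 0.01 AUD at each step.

CIF price: AUD 278530.04

Not relevant to the conversion: brokerage, destination terminal — on the buyer under both terms; not part of either seller's price.
From FCA to CIF, the seller additionally bears: origin terminal, freight, insurance.
CIF price = 274330.63 + 305.71 + 3852.29 + 41.41 = 278530.04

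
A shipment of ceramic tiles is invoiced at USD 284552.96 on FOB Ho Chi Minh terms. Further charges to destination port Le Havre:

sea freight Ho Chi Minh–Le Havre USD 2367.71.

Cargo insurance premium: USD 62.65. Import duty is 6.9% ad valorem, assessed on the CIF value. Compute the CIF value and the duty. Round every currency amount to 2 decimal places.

CIF = FOB price + freight + insurance
CIF = 284552.96 + 2367.71 + 62.65 = 286983.32
Import duty = 286983.32 × 6.9% = 19801.85

CIF value: USD 286983.32; import duty: USD 19801.85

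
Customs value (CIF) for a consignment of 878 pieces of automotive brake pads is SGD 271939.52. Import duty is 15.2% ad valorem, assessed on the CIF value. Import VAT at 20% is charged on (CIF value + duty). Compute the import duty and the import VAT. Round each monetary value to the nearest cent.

Import duty: SGD 41334.81; import VAT: SGD 62654.87

Import duty = 271939.52 × 15.2% = 41334.81
VAT base = CIF + duty = 271939.52 + 41334.81 = 313274.33
Import VAT = 313274.33 × 20% = 62654.87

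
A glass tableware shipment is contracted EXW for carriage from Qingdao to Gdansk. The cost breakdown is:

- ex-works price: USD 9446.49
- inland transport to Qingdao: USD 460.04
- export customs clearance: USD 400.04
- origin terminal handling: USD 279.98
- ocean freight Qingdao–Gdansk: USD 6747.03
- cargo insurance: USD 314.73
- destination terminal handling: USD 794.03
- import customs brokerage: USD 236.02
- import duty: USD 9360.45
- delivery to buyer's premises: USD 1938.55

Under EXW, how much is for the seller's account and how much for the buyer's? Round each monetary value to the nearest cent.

EXW: the seller makes goods available at their premises; the buyer bears all onward costs.
Seller's account: goods 9446.49 = 9446.49
Buyer's account: inland to port 460.04 + export clearance 400.04 + origin terminal 279.98 + freight 6747.03 + insurance 314.73 + destination terminal 794.03 + brokerage 236.02 + duty 9360.45 + delivery 1938.55 = 20530.87

Seller: USD 9446.49; buyer: USD 20530.87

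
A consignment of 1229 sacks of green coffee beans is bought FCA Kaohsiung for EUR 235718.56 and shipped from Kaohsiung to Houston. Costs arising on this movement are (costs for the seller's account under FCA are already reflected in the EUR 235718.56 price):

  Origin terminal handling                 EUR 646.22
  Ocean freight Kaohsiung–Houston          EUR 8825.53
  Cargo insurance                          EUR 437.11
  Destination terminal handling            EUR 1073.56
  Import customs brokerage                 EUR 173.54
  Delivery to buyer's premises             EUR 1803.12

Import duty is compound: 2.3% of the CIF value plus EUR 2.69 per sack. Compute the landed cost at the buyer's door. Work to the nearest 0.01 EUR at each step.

Total landed cost: EUR 257633.08

FCA: the seller delivers export-cleared goods to the carrier; the buyer bears costs from that point.
CIF value = FCA price + origin terminal + freight + insurance = 235718.56 + 646.22 + 8825.53 + 437.11 = 245627.42
Ad valorem component: 245627.42 × 2.3% = 5649.43
Specific component: 1229 × 2.69 = 3306.01
Import duty = 5649.43 + 3306.01 = 8955.44
Buyer bears: origin terminal 646.22 + freight 8825.53 + insurance 437.11 + destination terminal 1073.56 + brokerage 173.54 + delivery 1803.12 + duty 8955.44 = 21914.52
Landed cost = invoice 235718.56 + 21914.52 = 257633.08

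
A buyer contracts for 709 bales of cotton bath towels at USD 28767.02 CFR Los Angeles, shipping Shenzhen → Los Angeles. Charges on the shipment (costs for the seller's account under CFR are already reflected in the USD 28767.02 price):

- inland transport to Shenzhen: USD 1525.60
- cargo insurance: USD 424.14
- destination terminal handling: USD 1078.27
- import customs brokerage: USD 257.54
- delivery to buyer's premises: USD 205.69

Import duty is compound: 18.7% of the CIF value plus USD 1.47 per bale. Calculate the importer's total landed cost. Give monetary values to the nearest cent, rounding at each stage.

CFR: the seller pays costs through ocean freight to the destination port, but not insurance.
Already in the invoice (seller's account under CFR): inland to port — exclude.
CIF value = CFR price + insurance = 28767.02 + 424.14 = 29191.16
Ad valorem component: 29191.16 × 18.7% = 5458.75
Specific component: 709 × 1.47 = 1042.23
Import duty = 5458.75 + 1042.23 = 6500.98
Buyer bears: insurance 424.14 + destination terminal 1078.27 + brokerage 257.54 + delivery 205.69 + duty 6500.98 = 8466.62
Landed cost = invoice 28767.02 + 8466.62 = 37233.64

Total landed cost: USD 37233.64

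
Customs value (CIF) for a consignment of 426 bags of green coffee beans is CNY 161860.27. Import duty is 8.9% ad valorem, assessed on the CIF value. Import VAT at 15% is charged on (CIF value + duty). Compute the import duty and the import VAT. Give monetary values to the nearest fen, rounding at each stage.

Import duty = 161860.27 × 8.9% = 14405.56
VAT base = CIF + duty = 161860.27 + 14405.56 = 176265.83
Import VAT = 176265.83 × 15% = 26439.87

Import duty: CNY 14405.56; import VAT: CNY 26439.87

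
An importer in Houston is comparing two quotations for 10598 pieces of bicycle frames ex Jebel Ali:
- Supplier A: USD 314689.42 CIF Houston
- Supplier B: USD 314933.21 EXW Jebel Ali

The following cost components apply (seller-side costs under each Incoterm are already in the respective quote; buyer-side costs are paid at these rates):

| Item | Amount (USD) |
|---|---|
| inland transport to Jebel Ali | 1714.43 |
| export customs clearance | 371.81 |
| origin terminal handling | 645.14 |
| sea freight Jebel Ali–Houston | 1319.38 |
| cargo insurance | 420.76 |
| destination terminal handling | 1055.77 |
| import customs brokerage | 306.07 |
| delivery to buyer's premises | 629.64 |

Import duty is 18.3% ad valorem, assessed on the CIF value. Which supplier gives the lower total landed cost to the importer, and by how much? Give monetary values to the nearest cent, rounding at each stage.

Supplier A is cheaper by USD 5578.22

Supplier A (CIF):
The CIF price already equals the CIF value: 314689.42
Import duty = 314689.42 × 18.3% = 57588.16
Buyer bears (A): 1055.77 + 306.07 + 629.64 = 1991.48
Landed cost (A) = invoice 314689.42 + 1991.48 + duty 57588.16 = 374269.06
Supplier B (EXW):
CIF value = EXW price + inland to port + export clearance + origin terminal + freight + insurance = 314933.21 + 1714.43 + 371.81 + 645.14 + 1319.38 + 420.76 = 319404.73
Import duty = 319404.73 × 18.3% = 58451.07
Buyer bears (B): 1714.43 + 371.81 + 645.14 + 1319.38 + 420.76 + 1055.77 + 306.07 + 629.64 = 6463.00
Landed cost (B) = invoice 314933.21 + 6463.00 + duty 58451.07 = 379847.28
Difference = |374269.06 − 379847.28| = 5578.22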